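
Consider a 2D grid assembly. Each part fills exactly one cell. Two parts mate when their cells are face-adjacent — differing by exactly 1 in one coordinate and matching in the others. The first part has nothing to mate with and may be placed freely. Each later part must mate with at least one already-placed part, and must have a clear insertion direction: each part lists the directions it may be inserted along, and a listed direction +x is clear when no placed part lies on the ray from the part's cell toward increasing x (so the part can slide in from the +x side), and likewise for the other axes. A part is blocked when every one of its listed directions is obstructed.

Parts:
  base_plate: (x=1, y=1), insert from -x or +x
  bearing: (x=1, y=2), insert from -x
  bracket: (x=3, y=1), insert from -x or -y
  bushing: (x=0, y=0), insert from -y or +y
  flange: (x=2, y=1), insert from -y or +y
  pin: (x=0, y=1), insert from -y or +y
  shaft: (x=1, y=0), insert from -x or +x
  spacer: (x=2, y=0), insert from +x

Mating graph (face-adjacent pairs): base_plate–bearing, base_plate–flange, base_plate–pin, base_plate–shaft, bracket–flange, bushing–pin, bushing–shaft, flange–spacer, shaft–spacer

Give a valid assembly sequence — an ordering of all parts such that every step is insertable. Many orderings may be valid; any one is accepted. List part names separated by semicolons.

bearing; base_plate; pin; flange; spacer; bracket; shaft; bushing

1. bearing@(1, 2) [-x clear] — {bearing}
2. base_plate@(1, 1) [-x clear] — {base_plate, bearing}
3. pin@(0, 1) [-y clear] — {base_plate, bearing, pin}
4. flange@(2, 1) [-y clear] — {base_plate, bearing, flange, pin}
5. spacer@(2, 0) [+x clear] — {base_plate, bearing, flange, pin, spacer}
6. bracket@(3, 1) [-y clear] — {base_plate, bearing, bracket, flange, pin, spacer}
7. shaft@(1, 0) [-x clear] — {base_plate, bearing, bracket, flange, pin, shaft, spacer}
8. bushing@(0, 0) [-y clear] — {base_plate, bearing, bracket, bushing, flange, pin, shaft, spacer}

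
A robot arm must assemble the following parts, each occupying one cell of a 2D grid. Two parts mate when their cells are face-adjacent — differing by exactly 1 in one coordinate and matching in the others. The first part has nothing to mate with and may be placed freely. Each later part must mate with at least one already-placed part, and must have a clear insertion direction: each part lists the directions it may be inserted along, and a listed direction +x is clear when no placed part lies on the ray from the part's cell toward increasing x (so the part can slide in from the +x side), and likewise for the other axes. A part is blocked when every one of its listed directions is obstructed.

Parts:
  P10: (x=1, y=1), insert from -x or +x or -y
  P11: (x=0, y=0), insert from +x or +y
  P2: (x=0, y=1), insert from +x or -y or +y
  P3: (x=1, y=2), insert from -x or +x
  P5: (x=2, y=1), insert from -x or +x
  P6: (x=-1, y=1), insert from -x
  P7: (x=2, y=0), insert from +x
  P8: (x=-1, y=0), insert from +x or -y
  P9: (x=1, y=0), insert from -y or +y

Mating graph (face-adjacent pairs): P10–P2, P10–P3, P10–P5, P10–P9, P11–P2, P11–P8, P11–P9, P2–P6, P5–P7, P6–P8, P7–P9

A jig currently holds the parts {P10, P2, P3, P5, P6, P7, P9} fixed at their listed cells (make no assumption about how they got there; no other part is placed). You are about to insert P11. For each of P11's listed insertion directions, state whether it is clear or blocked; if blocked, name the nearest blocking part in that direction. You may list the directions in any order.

+x: blocked by P9; +y: blocked by P2

+x: nearest on ray is P9@(1, 0) ⇒ blocked
+y: nearest on ray is P2@(0, 1) ⇒ blocked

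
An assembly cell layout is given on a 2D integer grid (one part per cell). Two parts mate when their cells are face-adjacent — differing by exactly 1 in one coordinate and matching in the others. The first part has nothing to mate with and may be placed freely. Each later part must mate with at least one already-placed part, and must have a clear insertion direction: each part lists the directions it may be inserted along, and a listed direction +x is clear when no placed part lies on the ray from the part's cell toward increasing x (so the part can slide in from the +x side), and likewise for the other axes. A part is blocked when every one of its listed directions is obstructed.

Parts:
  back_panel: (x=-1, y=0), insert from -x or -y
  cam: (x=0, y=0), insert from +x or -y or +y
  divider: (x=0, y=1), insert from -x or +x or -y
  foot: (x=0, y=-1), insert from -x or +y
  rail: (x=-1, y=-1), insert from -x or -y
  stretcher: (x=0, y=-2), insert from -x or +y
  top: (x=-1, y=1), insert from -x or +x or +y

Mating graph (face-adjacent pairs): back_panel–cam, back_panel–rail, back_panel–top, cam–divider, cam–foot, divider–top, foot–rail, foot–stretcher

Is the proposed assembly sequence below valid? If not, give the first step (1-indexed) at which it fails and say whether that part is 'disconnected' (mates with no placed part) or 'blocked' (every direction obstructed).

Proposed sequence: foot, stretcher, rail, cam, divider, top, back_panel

1. foot@(0, -1) [-x clear] — {foot}
2. stretcher@(0, -2) [-x clear] — {foot, stretcher}
3. rail@(-1, -1) [-x clear] — {foot, rail, stretcher}
4. cam@(0, 0) [+x clear] — {cam, foot, rail, stretcher}
5. divider@(0, 1) [-x clear] — {cam, divider, foot, rail, stretcher}
6. top@(-1, 1) [-x clear] — {cam, divider, foot, rail, stretcher, top}
7. back_panel@(-1, 0) [-x clear] — {back_panel, cam, divider, foot, rail, stretcher, top}

Valid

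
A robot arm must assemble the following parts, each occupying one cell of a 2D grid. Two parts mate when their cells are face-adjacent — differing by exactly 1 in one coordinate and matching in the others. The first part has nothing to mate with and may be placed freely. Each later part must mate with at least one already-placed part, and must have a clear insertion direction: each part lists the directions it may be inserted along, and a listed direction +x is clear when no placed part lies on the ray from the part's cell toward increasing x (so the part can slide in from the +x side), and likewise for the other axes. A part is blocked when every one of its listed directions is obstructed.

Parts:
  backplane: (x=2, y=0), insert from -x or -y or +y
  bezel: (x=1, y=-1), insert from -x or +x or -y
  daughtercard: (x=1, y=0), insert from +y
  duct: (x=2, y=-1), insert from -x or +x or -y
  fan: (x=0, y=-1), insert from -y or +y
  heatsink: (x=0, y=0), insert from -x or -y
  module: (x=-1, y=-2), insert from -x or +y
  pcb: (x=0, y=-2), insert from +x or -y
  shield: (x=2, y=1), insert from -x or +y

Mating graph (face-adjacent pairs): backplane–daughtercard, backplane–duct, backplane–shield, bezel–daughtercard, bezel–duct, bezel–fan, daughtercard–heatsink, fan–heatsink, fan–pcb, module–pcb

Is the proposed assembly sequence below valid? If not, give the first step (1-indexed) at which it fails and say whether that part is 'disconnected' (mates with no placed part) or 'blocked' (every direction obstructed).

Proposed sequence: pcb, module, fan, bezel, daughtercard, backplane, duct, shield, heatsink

Valid

1. pcb@(0, -2) [+x clear] — {pcb}
2. module@(-1, -2) [-x clear] — {module, pcb}
3. fan@(0, -1) [+y clear] — {fan, module, pcb}
4. bezel@(1, -1) [+x clear] — {bezel, fan, module, pcb}
5. daughtercard@(1, 0) [+y clear] — {bezel, daughtercard, fan, module, pcb}
6. backplane@(2, 0) [-y clear] — {backplane, bezel, daughtercard, fan, module, pcb}
7. duct@(2, -1) [+x clear] — {backplane, bezel, daughtercard, duct, fan, module, pcb}
8. shield@(2, 1) [-x clear] — {backplane, bezel, daughtercard, duct, fan, module, pcb, shield}
9. heatsink@(0, 0) [-x clear] — {backplane, bezel, daughtercard, duct, fan, heatsink, module, pcb, shield}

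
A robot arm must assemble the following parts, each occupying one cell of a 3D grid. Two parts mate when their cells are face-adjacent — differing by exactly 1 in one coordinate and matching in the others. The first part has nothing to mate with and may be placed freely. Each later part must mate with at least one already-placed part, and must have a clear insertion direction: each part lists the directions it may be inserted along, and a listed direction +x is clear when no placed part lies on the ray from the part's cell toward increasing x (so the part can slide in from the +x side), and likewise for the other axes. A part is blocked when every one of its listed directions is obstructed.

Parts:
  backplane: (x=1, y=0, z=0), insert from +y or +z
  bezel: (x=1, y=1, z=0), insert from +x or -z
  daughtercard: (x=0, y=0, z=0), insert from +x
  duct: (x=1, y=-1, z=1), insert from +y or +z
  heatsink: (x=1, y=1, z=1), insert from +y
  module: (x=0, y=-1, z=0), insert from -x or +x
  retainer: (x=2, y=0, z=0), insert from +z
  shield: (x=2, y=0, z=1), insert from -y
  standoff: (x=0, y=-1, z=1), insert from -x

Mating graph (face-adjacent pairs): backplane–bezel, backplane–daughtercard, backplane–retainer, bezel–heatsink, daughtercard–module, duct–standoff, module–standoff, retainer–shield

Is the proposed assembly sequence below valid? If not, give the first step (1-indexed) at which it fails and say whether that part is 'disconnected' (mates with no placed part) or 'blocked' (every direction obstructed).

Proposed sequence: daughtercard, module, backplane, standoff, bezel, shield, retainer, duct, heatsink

Invalid at step 6 (disconnected)

1. daughtercard@(0, 0, 0) [+x clear] — {daughtercard}
2. module@(0, -1, 0) [-x clear] — {daughtercard, module}
3. backplane@(1, 0, 0) [+y clear] — {backplane, daughtercard, module}
4. standoff@(0, -1, 1) [-x clear] — {backplane, daughtercard, module, standoff}
5. bezel@(1, 1, 0) [+x clear] — {backplane, bezel, daughtercard, module, standoff}
6. shield@(2, 0, 1) — no placed neighbour ⇒ disconnected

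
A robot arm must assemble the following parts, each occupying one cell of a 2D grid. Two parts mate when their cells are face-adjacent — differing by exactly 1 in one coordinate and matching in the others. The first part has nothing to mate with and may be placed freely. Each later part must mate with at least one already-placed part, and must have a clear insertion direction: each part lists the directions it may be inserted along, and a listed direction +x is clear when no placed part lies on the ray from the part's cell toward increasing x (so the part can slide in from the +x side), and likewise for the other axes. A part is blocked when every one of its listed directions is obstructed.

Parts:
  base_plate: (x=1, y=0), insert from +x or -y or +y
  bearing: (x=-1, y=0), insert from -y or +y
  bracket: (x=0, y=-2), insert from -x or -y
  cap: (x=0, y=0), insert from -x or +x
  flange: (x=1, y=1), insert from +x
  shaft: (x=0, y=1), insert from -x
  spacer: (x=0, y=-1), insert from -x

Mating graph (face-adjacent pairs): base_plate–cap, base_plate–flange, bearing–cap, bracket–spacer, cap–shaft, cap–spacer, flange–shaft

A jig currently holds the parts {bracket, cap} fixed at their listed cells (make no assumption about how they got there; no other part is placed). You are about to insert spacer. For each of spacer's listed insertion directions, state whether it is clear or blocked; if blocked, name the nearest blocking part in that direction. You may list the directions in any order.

-x: ray from spacer(0, -1) has no placed part ⇒ clear

-x: clear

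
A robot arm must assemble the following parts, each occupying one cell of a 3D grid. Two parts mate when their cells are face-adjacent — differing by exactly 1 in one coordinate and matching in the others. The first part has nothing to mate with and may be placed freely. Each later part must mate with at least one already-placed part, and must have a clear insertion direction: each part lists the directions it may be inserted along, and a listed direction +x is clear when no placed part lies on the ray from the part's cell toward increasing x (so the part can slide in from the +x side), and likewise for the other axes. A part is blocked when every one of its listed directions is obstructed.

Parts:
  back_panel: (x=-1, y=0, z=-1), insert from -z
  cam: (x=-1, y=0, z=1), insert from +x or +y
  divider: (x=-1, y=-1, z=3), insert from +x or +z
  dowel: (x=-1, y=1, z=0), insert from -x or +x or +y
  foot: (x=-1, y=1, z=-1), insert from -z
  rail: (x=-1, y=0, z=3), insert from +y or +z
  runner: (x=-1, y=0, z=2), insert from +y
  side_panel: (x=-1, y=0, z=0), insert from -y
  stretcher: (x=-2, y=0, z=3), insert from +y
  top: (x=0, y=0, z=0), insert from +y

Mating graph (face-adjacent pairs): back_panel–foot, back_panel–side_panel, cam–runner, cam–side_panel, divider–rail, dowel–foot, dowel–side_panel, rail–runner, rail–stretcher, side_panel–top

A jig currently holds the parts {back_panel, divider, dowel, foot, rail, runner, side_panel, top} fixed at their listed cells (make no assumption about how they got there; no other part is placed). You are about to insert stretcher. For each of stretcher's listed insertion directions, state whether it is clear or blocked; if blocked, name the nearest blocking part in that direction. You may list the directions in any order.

+y: clear

+y: ray from stretcher(-2, 0, 3) has no placed part ⇒ clear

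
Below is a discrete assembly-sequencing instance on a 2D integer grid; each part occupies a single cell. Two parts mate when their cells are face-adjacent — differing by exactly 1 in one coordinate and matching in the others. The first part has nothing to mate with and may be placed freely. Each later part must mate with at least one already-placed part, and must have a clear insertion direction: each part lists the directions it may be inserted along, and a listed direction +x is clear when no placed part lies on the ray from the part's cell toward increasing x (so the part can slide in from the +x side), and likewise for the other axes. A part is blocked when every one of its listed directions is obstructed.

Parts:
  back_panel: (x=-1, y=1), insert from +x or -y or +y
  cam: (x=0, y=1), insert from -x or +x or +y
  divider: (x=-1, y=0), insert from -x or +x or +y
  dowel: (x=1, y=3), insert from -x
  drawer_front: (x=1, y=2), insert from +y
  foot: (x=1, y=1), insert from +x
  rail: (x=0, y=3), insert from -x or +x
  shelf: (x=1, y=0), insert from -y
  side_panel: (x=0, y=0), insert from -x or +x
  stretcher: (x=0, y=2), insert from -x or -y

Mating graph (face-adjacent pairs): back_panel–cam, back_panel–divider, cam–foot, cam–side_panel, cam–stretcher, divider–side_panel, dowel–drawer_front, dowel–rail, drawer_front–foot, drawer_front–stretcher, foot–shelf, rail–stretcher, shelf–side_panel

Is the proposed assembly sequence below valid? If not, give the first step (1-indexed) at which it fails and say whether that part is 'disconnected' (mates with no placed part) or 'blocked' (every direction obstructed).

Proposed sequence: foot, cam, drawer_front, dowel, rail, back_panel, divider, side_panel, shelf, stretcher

1. foot@(1, 1) [+x clear] — {foot}
2. cam@(0, 1) [-x clear] — {cam, foot}
3. drawer_front@(1, 2) [+y clear] — {cam, drawer_front, foot}
4. dowel@(1, 3) [-x clear] — {cam, dowel, drawer_front, foot}
5. rail@(0, 3) [-x clear] — {cam, dowel, drawer_front, foot, rail}
6. back_panel@(-1, 1) [-y clear] — {back_panel, cam, dowel, drawer_front, foot, rail}
7. divider@(-1, 0) [-x clear] — {back_panel, cam, divider, dowel, drawer_front, foot, rail}
8. side_panel@(0, 0) [+x clear] — {back_panel, cam, divider, dowel, drawer_front, foot, rail, side_panel}
9. shelf@(1, 0) [-y clear] — {back_panel, cam, divider, dowel, drawer_front, foot, rail, shelf, side_panel}
10. stretcher@(0, 2) [-x clear] — {back_panel, cam, divider, dowel, drawer_front, foot, rail, shelf, side_panel, stretcher}

Valid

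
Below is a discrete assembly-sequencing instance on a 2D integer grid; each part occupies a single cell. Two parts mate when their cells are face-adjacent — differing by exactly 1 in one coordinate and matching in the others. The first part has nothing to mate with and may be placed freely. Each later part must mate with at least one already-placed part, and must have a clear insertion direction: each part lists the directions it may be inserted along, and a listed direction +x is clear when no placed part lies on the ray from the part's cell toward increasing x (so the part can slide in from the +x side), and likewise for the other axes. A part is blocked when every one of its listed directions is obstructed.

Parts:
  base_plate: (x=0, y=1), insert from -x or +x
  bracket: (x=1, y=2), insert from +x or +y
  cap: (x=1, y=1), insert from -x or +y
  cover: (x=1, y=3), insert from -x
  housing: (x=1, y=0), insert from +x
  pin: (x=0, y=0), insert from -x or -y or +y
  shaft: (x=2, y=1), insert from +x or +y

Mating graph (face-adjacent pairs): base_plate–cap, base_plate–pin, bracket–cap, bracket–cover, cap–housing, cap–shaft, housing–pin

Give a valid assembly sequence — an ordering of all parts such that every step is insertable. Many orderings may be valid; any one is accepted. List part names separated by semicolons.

1. cover@(1, 3) [-x clear] — {cover}
2. bracket@(1, 2) [+x clear] — {bracket, cover}
3. cap@(1, 1) [-x clear] — {bracket, cap, cover}
4. housing@(1, 0) [+x clear] — {bracket, cap, cover, housing}
5. shaft@(2, 1) [+x clear] — {bracket, cap, cover, housing, shaft}
6. base_plate@(0, 1) [-x clear] — {base_plate, bracket, cap, cover, housing, shaft}
7. pin@(0, 0) [-x clear] — {base_plate, bracket, cap, cover, housing, pin, shaft}

cover; bracket; cap; housing; shaft; base_plate; pin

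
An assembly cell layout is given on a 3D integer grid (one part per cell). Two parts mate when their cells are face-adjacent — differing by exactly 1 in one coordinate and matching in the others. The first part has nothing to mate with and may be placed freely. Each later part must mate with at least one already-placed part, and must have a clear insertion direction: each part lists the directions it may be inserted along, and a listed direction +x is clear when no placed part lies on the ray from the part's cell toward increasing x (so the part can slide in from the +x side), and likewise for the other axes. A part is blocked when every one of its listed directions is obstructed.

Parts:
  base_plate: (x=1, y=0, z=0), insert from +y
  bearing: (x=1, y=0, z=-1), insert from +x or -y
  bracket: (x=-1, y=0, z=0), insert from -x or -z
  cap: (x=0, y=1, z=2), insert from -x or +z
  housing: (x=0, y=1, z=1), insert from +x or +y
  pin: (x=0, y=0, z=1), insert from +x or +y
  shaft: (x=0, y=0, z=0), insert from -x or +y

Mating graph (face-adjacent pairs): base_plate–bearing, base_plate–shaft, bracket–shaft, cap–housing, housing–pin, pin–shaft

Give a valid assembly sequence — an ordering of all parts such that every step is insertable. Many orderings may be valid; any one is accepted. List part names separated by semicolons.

pin; housing; cap; shaft; bracket; base_plate; bearing

1. pin@(0, 0, 1) [+x clear] — {pin}
2. housing@(0, 1, 1) [+x clear] — {housing, pin}
3. cap@(0, 1, 2) [-x clear] — {cap, housing, pin}
4. shaft@(0, 0, 0) [-x clear] — {cap, housing, pin, shaft}
5. bracket@(-1, 0, 0) [-x clear] — {bracket, cap, housing, pin, shaft}
6. base_plate@(1, 0, 0) [+y clear] — {base_plate, bracket, cap, housing, pin, shaft}
7. bearing@(1, 0, -1) [+x clear] — {base_plate, bearing, bracket, cap, housing, pin, shaft}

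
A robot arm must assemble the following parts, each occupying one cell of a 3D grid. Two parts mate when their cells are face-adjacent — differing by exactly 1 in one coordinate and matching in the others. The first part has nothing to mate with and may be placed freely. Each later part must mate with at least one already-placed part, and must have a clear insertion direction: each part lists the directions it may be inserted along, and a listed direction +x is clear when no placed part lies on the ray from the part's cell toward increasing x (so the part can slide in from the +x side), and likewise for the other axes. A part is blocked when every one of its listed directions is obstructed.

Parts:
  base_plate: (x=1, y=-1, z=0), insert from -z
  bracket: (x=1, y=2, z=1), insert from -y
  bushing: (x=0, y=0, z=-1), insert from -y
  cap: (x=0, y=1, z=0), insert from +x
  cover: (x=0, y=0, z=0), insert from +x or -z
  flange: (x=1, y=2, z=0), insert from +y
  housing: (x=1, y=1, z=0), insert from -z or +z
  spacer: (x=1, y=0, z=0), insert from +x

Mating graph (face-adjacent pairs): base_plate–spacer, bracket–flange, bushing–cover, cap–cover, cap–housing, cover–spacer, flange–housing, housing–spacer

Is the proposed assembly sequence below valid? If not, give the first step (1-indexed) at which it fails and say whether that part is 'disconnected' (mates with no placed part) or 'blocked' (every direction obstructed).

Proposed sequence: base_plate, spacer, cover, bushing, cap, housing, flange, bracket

Valid

1. base_plate@(1, -1, 0) [-z clear] — {base_plate}
2. spacer@(1, 0, 0) [+x clear] — {base_plate, spacer}
3. cover@(0, 0, 0) [-z clear] — {base_plate, cover, spacer}
4. bushing@(0, 0, -1) [-y clear] — {base_plate, bushing, cover, spacer}
5. cap@(0, 1, 0) [+x clear] — {base_plate, bushing, cap, cover, spacer}
6. housing@(1, 1, 0) [-z clear] — {base_plate, bushing, cap, cover, housing, spacer}
7. flange@(1, 2, 0) [+y clear] — {base_plate, bushing, cap, cover, flange, housing, spacer}
8. bracket@(1, 2, 1) [-y clear] — {base_plate, bracket, bushing, cap, cover, flange, housing, spacer}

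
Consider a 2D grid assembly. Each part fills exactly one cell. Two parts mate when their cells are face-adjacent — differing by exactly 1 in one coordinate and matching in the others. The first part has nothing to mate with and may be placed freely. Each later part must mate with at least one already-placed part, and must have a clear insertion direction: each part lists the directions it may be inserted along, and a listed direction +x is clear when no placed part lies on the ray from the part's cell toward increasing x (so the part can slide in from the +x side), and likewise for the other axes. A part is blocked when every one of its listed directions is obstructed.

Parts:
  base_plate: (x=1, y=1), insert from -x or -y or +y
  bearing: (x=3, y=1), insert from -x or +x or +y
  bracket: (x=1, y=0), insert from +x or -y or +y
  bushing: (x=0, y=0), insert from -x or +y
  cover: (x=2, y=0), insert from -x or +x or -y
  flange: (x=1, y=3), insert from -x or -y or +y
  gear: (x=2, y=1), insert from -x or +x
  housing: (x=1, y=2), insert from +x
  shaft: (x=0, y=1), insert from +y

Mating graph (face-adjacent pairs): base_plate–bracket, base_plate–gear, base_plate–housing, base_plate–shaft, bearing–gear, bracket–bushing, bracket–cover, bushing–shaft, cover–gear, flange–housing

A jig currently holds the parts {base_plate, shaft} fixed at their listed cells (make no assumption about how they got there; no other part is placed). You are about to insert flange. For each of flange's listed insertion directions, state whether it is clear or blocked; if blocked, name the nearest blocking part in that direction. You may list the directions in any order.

+y: clear; -x: clear; -y: blocked by base_plate

-x: ray from flange(1, 3) has no placed part ⇒ clear
-y: nearest on ray is base_plate@(1, 1) ⇒ blocked
+y: ray from flange(1, 3) has no placed part ⇒ clear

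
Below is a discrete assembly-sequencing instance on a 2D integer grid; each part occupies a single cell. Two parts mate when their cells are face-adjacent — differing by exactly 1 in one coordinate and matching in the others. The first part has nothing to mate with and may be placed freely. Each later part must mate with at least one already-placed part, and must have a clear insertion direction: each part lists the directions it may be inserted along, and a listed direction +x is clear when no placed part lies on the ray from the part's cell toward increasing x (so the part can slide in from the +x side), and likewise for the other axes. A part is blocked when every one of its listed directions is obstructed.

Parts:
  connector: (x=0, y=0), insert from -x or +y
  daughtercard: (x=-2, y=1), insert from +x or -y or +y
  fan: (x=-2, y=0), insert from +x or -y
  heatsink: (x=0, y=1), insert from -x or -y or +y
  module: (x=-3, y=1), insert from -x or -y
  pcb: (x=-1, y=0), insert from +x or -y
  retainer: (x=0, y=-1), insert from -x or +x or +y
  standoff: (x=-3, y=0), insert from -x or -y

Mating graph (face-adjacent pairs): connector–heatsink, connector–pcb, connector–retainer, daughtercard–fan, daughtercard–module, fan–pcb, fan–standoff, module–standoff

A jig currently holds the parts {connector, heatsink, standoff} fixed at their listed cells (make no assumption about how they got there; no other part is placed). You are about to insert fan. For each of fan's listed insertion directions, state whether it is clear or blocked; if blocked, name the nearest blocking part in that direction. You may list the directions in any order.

+x: nearest on ray is connector@(0, 0) ⇒ blocked
-y: ray from fan(-2, 0) has no placed part ⇒ clear

+x: blocked by connector; -y: clear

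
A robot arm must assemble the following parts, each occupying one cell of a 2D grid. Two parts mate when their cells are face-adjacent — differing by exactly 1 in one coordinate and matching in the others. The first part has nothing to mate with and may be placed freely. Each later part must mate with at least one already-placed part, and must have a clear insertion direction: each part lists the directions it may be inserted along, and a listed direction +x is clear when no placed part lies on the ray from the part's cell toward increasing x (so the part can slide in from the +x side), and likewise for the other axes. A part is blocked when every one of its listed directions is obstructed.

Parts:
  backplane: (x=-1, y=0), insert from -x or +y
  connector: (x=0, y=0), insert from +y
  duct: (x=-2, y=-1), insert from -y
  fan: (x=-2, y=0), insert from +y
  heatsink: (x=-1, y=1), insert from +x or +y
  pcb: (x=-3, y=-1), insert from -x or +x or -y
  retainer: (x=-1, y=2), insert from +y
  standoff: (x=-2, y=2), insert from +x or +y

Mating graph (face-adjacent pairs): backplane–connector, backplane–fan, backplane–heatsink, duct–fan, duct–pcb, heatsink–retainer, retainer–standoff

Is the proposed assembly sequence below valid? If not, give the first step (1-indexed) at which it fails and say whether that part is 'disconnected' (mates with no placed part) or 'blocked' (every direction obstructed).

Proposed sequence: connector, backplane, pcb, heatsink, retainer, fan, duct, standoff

Invalid at step 3 (disconnected)

1. connector@(0, 0) [+y clear] — {connector}
2. backplane@(-1, 0) [-x clear] — {backplane, connector}
3. pcb@(-3, -1) — no placed neighbour ⇒ disconnected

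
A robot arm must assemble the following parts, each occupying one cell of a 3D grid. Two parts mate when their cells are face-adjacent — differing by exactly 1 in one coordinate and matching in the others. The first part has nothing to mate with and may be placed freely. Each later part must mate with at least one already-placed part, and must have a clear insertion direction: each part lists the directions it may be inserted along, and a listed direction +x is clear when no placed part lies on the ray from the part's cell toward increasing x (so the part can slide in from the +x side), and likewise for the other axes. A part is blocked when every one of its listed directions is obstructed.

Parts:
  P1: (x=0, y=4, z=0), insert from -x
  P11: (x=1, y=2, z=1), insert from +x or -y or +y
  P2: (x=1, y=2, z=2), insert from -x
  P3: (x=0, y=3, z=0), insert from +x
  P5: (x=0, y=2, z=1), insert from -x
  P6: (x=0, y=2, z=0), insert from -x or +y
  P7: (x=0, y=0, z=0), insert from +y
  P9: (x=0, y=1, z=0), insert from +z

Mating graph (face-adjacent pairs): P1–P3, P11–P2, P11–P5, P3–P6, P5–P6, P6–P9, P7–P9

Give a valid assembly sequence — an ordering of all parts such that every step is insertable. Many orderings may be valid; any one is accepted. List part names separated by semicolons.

P7; P9; P6; P5; P11; P2; P3; P1

1. P7@(0, 0, 0) [+y clear] — {P7}
2. P9@(0, 1, 0) [+z clear] — {P7, P9}
3. P6@(0, 2, 0) [-x clear] — {P6, P7, P9}
4. P5@(0, 2, 1) [-x clear] — {P5, P6, P7, P9}
5. P11@(1, 2, 1) [+x clear] — {P11, P5, P6, P7, P9}
6. P2@(1, 2, 2) [-x clear] — {P11, P2, P5, P6, P7, P9}
7. P3@(0, 3, 0) [+x clear] — {P11, P2, P3, P5, P6, P7, P9}
8. P1@(0, 4, 0) [-x clear] — {P1, P11, P2, P3, P5, P6, P7, P9}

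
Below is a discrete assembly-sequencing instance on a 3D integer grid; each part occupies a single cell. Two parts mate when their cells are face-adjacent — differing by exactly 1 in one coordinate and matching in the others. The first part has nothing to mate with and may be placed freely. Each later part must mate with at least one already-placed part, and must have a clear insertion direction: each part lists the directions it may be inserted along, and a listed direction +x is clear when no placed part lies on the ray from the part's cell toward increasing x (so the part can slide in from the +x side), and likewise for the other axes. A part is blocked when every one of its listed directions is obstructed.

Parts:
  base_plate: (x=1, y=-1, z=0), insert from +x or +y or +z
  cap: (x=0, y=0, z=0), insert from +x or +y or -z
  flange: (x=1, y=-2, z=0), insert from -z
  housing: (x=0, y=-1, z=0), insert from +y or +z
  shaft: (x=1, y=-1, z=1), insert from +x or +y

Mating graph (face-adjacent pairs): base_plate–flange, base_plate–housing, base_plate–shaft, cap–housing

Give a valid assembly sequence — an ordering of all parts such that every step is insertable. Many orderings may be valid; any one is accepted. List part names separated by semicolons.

shaft; base_plate; flange; housing; cap

1. shaft@(1, -1, 1) [+x clear] — {shaft}
2. base_plate@(1, -1, 0) [+x clear] — {base_plate, shaft}
3. flange@(1, -2, 0) [-z clear] — {base_plate, flange, shaft}
4. housing@(0, -1, 0) [+y clear] — {base_plate, flange, housing, shaft}
5. cap@(0, 0, 0) [+x clear] — {base_plate, cap, flange, housing, shaft}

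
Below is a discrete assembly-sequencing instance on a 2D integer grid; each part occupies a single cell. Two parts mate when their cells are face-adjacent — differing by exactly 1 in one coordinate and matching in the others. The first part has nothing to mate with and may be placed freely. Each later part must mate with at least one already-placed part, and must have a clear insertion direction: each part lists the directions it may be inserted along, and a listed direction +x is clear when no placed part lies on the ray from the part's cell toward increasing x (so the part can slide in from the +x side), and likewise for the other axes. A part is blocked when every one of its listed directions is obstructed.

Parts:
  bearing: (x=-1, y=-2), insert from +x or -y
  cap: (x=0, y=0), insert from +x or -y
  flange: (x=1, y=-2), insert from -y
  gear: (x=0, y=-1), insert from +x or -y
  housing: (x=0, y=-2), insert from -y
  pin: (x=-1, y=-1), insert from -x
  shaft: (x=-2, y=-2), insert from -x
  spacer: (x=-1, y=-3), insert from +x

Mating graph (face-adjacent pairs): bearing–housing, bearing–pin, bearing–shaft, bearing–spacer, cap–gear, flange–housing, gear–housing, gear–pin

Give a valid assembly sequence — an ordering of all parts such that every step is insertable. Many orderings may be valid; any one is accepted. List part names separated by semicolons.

flange; housing; bearing; shaft; pin; gear; cap; spacer

1. flange@(1, -2) [-y clear] — {flange}
2. housing@(0, -2) [-y clear] — {flange, housing}
3. bearing@(-1, -2) [-y clear] — {bearing, flange, housing}
4. shaft@(-2, -2) [-x clear] — {bearing, flange, housing, shaft}
5. pin@(-1, -1) [-x clear] — {bearing, flange, housing, pin, shaft}
6. gear@(0, -1) [+x clear] — {bearing, flange, gear, housing, pin, shaft}
7. cap@(0, 0) [+x clear] — {bearing, cap, flange, gear, housing, pin, shaft}
8. spacer@(-1, -3) [+x clear] — {bearing, cap, flange, gear, housing, pin, shaft, spacer}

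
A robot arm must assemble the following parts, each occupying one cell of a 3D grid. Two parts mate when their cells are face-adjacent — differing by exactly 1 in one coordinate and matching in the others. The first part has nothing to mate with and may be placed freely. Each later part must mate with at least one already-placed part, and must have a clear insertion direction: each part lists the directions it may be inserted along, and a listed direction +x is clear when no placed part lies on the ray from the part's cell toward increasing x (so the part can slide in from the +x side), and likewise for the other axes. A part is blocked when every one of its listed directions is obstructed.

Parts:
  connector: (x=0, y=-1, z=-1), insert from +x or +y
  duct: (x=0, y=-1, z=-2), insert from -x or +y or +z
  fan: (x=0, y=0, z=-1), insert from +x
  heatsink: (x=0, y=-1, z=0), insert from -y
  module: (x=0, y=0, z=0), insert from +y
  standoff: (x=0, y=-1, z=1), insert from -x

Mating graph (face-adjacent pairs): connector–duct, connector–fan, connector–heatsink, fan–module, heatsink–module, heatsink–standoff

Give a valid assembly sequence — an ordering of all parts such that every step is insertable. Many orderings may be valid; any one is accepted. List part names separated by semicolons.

connector; heatsink; standoff; fan; duct; module

1. connector@(0, -1, -1) [+x clear] — {connector}
2. heatsink@(0, -1, 0) [-y clear] — {connector, heatsink}
3. standoff@(0, -1, 1) [-x clear] — {connector, heatsink, standoff}
4. fan@(0, 0, -1) [+x clear] — {connector, fan, heatsink, standoff}
5. duct@(0, -1, -2) [-x clear] — {connector, duct, fan, heatsink, standoff}
6. module@(0, 0, 0) [+y clear] — {connector, duct, fan, heatsink, module, standoff}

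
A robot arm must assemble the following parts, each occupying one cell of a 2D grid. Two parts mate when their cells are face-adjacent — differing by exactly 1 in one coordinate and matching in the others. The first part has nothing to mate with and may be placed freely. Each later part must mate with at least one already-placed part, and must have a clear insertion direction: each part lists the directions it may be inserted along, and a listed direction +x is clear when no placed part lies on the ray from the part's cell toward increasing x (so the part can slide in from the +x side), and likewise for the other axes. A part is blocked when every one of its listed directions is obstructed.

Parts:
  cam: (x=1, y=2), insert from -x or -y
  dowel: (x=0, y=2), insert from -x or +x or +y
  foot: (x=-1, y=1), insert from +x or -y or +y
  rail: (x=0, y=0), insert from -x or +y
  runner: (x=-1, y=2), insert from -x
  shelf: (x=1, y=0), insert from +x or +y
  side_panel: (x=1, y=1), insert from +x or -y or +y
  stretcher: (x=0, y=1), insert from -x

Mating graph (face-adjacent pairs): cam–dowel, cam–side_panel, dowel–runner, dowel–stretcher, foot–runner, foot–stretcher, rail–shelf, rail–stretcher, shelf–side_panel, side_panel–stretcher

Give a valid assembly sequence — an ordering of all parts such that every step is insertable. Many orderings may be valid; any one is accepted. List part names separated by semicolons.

side_panel; shelf; rail; stretcher; foot; cam; dowel; runner

1. side_panel@(1, 1) [+x clear] — {side_panel}
2. shelf@(1, 0) [+x clear] — {shelf, side_panel}
3. rail@(0, 0) [-x clear] — {rail, shelf, side_panel}
4. stretcher@(0, 1) [-x clear] — {rail, shelf, side_panel, stretcher}
5. foot@(-1, 1) [-y clear] — {foot, rail, shelf, side_panel, stretcher}
6. cam@(1, 2) [-x clear] — {cam, foot, rail, shelf, side_panel, stretcher}
7. dowel@(0, 2) [-x clear] — {cam, dowel, foot, rail, shelf, side_panel, stretcher}
8. runner@(-1, 2) [-x clear] — {cam, dowel, foot, rail, runner, shelf, side_panel, stretcher}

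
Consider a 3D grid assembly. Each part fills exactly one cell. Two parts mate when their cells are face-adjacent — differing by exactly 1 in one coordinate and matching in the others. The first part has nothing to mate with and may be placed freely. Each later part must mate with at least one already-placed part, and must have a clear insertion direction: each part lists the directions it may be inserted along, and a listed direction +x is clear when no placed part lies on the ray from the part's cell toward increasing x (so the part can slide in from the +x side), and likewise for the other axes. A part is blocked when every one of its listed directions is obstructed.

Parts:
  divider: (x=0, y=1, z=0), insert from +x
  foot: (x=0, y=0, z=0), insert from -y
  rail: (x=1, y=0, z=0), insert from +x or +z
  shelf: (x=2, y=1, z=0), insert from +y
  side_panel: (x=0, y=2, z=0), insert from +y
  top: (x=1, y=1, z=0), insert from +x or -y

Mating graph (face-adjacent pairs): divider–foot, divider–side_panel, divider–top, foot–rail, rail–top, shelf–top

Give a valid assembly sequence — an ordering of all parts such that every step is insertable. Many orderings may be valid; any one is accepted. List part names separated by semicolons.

side_panel; divider; top; rail; foot; shelf

1. side_panel@(0, 2, 0) [+y clear] — {side_panel}
2. divider@(0, 1, 0) [+x clear] — {divider, side_panel}
3. top@(1, 1, 0) [+x clear] — {divider, side_panel, top}
4. rail@(1, 0, 0) [+x clear] — {divider, rail, side_panel, top}
5. foot@(0, 0, 0) [-y clear] — {divider, foot, rail, side_panel, top}
6. shelf@(2, 1, 0) [+y clear] — {divider, foot, rail, shelf, side_panel, top}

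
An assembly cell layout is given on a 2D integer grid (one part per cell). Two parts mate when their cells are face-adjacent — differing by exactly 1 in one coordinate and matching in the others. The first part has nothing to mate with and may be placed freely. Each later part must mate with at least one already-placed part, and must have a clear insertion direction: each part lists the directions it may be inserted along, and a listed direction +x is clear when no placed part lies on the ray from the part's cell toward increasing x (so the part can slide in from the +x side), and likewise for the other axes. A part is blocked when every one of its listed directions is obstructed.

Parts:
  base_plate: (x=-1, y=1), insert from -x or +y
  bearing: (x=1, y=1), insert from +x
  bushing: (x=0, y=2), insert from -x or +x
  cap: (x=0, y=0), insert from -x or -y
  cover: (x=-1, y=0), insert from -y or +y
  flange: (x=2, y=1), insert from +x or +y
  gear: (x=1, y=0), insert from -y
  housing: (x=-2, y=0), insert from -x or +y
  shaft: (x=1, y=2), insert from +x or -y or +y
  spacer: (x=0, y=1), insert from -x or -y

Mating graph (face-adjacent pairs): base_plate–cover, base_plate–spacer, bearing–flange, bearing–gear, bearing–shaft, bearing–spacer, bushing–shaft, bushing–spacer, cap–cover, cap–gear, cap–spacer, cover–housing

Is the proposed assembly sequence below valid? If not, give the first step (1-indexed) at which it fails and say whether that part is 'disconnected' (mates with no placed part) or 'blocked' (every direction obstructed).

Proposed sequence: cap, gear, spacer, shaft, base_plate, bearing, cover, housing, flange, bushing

Invalid at step 4 (disconnected)

1. cap@(0, 0) [-x clear] — {cap}
2. gear@(1, 0) [-y clear] — {cap, gear}
3. spacer@(0, 1) [-x clear] — {cap, gear, spacer}
4. shaft@(1, 2) — no placed neighbour ⇒ disconnected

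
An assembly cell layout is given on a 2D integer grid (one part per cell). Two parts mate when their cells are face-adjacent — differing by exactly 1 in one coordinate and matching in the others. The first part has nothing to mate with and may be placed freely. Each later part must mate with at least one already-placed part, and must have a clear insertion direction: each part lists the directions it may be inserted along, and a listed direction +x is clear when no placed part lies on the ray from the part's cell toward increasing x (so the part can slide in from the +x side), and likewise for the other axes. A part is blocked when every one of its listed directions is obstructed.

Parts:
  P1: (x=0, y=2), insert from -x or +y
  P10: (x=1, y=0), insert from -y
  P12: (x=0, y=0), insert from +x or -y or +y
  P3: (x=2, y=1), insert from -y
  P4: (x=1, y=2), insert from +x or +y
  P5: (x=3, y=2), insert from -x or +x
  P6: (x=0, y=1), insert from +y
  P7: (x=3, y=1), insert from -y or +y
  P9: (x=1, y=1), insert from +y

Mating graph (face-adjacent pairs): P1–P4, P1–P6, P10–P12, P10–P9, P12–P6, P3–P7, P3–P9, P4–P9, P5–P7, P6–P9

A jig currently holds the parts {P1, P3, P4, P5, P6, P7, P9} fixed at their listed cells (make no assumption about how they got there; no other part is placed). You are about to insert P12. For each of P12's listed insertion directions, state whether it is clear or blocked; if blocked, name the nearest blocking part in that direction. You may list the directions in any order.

+x: clear; +y: blocked by P6; -y: clear

+x: ray from P12(0, 0) has no placed part ⇒ clear
-y: ray from P12(0, 0) has no placed part ⇒ clear
+y: nearest on ray is P6@(0, 1) ⇒ blocked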